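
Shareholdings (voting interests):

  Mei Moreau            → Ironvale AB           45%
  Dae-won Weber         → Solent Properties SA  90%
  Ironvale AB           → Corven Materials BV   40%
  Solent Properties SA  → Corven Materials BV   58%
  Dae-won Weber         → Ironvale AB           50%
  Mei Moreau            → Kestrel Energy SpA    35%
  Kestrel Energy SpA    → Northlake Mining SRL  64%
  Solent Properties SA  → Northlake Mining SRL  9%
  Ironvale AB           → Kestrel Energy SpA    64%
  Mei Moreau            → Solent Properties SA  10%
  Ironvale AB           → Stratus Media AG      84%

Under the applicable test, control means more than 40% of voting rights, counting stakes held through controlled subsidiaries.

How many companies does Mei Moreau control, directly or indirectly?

Mei holds 45% of Ironvale, so Mei controls Ironvale.
Mei and Ironvale together hold 35% + 64% = 99% of Kestrel, so Mei controls Kestrel.
Kestrel holds 64% of Northlake, so Mei controls Northlake.
Ironvale holds 84% of Stratus, so Mei controls Stratus.
No other company's threshold is met.
Mei controls 4 companies.

4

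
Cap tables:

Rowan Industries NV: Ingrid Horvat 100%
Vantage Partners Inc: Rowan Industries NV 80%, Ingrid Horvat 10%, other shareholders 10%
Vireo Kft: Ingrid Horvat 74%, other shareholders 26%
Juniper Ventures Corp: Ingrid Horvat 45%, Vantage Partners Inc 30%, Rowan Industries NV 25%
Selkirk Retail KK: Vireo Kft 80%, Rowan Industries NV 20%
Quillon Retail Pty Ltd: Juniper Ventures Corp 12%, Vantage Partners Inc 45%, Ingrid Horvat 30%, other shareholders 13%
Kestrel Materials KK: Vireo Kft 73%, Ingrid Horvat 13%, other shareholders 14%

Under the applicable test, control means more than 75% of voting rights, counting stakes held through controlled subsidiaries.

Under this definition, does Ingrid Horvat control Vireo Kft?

No

Ingrid holds 100% of Rowan, so Ingrid controls Rowan.
Rowan and Ingrid together hold 80% + 10% = 90% of Vantage, so Ingrid controls Vantage.
Ingrid and Vantage and Rowan together hold 45% + 30% + 25% = 100% of Juniper, so Ingrid controls Juniper.
Juniper and Vantage and Ingrid together hold 12% + 45% + 30% = 87% of Quillon, so Ingrid controls Quillon.
In Vireo, Ingrid's side holds only 74%, not > 75%.
So Ingrid does not control Vireo.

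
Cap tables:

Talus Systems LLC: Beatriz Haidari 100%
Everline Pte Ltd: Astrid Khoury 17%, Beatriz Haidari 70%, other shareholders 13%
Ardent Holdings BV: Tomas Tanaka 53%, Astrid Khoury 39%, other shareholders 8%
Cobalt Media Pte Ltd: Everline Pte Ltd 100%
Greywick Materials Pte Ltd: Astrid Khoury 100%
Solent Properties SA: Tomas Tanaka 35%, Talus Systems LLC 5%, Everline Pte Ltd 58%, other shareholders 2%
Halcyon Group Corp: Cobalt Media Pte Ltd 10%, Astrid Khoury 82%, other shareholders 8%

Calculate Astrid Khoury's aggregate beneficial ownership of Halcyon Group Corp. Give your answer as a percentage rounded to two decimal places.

83.70%

Astrid reaches Halcyon along 2 paths.
Via Everline → Cobalt: 17% × 100% × 10% = 1.7%.
Direct stake: 82% = 82%.
Total: 1.7% + 82% = 83.7%.
Rounded: 83.70%.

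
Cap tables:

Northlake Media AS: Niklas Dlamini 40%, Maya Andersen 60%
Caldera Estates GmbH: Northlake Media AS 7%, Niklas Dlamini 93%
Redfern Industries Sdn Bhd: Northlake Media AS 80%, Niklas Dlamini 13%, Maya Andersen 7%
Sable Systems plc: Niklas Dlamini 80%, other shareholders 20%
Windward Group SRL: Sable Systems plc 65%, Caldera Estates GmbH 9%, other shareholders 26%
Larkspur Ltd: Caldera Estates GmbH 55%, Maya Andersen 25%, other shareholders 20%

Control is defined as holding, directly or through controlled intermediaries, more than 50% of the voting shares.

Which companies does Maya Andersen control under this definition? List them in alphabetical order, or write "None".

Northlake Media AS, Redfern Industries Sdn Bhd

Maya holds 60% of Northlake, so Maya controls Northlake.
Northlake and Maya together hold 80% + 7% = 87% of Redfern, so Maya controls Redfern.
No other company's threshold is met.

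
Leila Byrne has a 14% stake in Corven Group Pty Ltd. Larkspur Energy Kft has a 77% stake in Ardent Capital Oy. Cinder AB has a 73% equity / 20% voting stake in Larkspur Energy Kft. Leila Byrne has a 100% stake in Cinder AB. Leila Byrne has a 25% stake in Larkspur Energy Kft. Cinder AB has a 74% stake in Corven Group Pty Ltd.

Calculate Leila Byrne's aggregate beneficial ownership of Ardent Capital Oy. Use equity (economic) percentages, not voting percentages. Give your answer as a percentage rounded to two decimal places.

75.46%

Leila reaches Ardent along 2 paths.
Via Larkspur: 25% × 77% = 19.25%.
Via Cinder → Larkspur: 100% × 73% × 77% = 56.21%.
Total: 19.25% + 56.21% = 75.46%.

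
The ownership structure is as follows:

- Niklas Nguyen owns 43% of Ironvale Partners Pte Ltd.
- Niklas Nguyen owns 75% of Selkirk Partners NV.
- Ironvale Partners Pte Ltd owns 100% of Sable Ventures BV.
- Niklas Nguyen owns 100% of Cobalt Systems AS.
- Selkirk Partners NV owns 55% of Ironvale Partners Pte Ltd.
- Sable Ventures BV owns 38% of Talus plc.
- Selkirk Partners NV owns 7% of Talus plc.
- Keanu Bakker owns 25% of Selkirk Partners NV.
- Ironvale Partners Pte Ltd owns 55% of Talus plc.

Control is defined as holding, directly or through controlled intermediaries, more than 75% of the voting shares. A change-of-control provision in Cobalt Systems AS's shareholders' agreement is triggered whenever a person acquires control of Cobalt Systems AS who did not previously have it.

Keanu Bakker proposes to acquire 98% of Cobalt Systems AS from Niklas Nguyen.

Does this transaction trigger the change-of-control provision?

Yes

The purchase adds only to Keanu's holdings (Niklas's stake shrinks), so Keanu is the only person who could newly come to control Cobalt.
Keanu's largest direct stake is 25% in Selkirk, which does not meet the threshold, so Keanu controls no company.
Neither Keanu nor any entity Keanu controls holds any voting interest in Cobalt.
So before the transaction, Keanu does not control Cobalt.
After the purchase, Keanu holds 98% of Cobalt directly, and Niklas's stake falls to 2%.
Keanu holds 98% of Cobalt, so Keanu controls Cobalt.
Keanu did not control Cobalt before and does after, so the clause is triggered.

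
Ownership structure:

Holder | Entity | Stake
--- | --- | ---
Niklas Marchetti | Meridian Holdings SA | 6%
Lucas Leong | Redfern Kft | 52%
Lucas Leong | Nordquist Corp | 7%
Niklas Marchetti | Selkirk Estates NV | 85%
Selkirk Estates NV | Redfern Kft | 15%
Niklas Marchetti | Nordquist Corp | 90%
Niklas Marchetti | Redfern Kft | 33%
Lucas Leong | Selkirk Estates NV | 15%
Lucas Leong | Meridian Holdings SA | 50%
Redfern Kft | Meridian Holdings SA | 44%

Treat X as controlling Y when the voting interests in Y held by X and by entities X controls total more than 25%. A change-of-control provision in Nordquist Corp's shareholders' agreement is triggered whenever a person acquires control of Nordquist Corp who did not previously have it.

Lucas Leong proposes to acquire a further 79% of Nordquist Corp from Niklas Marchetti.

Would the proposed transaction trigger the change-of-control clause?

The purchase adds only to Lucas's holdings (Niklas's stake shrinks), so Lucas is the only person who could newly come to control Nordquist.
Lucas holds 52% of Redfern, so Lucas controls Redfern.
Lucas and Redfern together hold 50% + 44% = 94% of Meridian, so Lucas controls Meridian.
In Nordquist, Lucas's side holds only 7%, not > 25%.
So before the transaction, Lucas does not control Nordquist.
After the purchase, Lucas's direct stake in Nordquist rises to 7% + 79% = 86%, and Niklas's stake falls to 11%.
Lucas holds 86% of Nordquist, so Lucas controls Nordquist.
Lucas did not control Nordquist before and does after, so the clause is triggered.

Yes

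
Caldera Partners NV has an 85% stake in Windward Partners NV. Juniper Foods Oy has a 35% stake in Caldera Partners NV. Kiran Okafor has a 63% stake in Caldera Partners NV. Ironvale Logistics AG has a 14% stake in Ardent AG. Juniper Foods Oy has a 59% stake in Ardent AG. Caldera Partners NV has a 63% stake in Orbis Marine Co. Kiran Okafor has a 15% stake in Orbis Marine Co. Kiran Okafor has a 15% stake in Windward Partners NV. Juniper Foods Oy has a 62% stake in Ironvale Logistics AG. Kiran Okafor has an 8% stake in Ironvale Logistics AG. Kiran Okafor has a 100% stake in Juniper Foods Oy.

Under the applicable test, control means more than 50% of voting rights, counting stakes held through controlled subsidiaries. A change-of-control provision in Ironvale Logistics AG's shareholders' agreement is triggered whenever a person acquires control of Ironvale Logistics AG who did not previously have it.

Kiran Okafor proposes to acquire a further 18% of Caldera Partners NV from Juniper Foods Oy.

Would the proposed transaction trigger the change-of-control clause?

No

The purchase adds only to Kiran's holdings (Juniper's stake shrinks), so Kiran is the only person who could newly come to control Ironvale.
Kiran holds 100% of Juniper, so Kiran controls Juniper.
Juniper and Kiran together hold 62% + 8% = 70% of Ironvale, so Kiran controls Ironvale.
So Kiran already controls Ironvale before the transaction.
After the purchase, Kiran's direct stake in Caldera rises to 63% + 18% = 81%, and Juniper's stake falls to 17%.
Kiran controlled Ironvale already, so this is not a new person acquiring control; every other person's position is unchanged or reduced.
No new person acquires control, so the clause is not triggered.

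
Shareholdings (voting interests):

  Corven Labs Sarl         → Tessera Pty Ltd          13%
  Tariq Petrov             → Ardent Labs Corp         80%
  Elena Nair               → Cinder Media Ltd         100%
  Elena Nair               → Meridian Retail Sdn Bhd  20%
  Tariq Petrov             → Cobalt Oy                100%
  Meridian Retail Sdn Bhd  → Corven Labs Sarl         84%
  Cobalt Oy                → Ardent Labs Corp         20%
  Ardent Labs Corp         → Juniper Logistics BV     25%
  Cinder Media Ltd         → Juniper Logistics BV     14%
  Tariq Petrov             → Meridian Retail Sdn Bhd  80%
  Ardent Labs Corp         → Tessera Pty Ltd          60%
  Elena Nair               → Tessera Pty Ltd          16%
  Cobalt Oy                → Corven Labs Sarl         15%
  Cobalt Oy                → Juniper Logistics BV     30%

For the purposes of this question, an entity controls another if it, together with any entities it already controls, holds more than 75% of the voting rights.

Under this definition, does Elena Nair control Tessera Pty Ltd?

No

Elena holds 100% of Cinder, so Elena controls Cinder.
In Tessera, Elena's side holds only 16%, not > 75%.
So Elena does not control Tessera.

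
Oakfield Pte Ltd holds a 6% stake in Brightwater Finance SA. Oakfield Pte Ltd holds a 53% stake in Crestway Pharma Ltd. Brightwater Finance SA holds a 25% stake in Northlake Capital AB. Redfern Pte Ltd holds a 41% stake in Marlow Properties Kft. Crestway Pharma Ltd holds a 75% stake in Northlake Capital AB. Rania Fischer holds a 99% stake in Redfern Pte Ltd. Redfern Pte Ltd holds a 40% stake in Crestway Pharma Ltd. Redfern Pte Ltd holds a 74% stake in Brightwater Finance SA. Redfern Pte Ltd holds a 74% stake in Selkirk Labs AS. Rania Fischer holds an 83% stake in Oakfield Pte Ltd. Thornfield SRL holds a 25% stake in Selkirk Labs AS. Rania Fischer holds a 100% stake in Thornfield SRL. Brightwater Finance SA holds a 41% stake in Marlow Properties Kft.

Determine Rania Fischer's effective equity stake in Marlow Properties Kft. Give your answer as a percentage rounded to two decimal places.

72.67%

Rania reaches Marlow along 3 paths.
Via Oakfield → Brightwater: 83% × 6% × 41% = 2.0418%.
Via Redfern → Brightwater: 99% × 74% × 41% = 30.0366%.
Via Redfern: 99% × 41% = 40.59%.
Total: 2.0418% + 30.0366% + 40.59% = 72.6684%.
Rounded: 72.67%.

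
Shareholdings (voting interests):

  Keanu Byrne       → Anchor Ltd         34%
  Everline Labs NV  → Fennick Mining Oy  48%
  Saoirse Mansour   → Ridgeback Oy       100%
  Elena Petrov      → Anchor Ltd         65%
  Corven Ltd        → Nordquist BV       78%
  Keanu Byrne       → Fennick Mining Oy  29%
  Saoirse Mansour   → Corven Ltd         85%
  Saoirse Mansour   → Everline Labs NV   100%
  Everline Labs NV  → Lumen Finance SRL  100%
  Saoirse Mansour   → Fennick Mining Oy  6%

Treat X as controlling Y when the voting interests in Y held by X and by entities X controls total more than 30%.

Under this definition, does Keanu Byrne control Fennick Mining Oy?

No

Keanu holds 34% of Anchor, so Keanu controls Anchor.
In Fennick, Keanu's side holds only 29%, not > 30%.
So Keanu does not control Fennick.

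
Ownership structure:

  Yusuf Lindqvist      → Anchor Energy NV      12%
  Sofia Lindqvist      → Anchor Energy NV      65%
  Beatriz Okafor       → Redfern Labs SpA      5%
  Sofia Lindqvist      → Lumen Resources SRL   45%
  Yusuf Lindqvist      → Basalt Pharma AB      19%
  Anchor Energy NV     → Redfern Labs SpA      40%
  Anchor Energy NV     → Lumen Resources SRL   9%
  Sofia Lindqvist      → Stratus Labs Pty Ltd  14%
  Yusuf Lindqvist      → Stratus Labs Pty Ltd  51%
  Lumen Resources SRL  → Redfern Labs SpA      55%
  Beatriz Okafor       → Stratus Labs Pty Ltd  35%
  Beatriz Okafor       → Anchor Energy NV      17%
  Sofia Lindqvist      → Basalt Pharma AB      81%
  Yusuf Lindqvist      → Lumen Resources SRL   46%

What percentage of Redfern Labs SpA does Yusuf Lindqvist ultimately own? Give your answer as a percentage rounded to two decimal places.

30.69%

Yusuf reaches Redfern along 3 paths.
Via Anchor → Lumen: 12% × 9% × 55% = 0.594%.
Via Lumen: 46% × 55% = 25.3%.
Via Anchor: 12% × 40% = 4.8%.
Total: 0.594% + 25.3% + 4.8% = 30.694%.
Rounded: 30.69%.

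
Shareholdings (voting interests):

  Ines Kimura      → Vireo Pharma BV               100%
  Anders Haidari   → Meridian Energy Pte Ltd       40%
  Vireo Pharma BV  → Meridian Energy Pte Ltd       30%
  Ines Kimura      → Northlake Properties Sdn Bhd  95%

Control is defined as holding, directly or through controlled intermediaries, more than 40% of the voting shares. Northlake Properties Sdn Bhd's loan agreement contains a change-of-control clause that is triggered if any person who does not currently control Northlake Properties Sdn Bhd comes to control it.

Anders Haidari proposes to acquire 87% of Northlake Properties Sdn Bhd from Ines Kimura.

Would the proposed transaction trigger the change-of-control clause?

The purchase adds only to Anders's holdings (Ines's stake shrinks), so Anders is the only person who could newly come to control Northlake.
Anders's largest direct stake is 40% in Meridian, which does not meet the threshold, so Anders controls no company.
Neither Anders nor any entity Anders controls holds any voting interest in Northlake.
So before the transaction, Anders does not control Northlake.
After the purchase, Anders holds 87% of Northlake directly, and Ines's stake falls to 8%.
Anders holds 87% of Northlake, so Anders controls Northlake.
Anders did not control Northlake before and does after, so the clause is triggered.

Yes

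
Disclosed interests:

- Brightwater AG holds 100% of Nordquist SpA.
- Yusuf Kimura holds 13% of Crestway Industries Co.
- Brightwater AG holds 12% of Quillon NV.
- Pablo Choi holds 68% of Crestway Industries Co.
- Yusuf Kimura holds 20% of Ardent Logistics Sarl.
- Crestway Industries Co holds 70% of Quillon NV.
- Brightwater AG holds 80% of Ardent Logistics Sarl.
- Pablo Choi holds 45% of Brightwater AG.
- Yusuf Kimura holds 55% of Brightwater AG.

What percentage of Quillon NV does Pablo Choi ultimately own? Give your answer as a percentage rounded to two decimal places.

53.00%

Pablo reaches Quillon along 2 paths.
Via Brightwater: 45% × 12% = 5.4%.
Via Crestway: 68% × 70% = 47.6%.
Total: 5.4% + 47.6% = 53%.
Rounded: 53.00%.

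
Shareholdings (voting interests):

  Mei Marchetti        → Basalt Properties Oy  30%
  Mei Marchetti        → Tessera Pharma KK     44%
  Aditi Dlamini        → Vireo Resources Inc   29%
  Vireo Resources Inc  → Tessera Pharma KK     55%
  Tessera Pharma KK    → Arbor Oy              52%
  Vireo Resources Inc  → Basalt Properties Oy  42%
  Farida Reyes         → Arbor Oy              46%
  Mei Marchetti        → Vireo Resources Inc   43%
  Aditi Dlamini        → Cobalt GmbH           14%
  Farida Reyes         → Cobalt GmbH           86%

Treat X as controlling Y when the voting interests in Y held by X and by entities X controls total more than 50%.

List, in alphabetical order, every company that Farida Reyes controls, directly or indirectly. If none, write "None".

Farida holds 86% of Cobalt, so Farida controls Cobalt.
No other company's threshold is met.

Cobalt GmbH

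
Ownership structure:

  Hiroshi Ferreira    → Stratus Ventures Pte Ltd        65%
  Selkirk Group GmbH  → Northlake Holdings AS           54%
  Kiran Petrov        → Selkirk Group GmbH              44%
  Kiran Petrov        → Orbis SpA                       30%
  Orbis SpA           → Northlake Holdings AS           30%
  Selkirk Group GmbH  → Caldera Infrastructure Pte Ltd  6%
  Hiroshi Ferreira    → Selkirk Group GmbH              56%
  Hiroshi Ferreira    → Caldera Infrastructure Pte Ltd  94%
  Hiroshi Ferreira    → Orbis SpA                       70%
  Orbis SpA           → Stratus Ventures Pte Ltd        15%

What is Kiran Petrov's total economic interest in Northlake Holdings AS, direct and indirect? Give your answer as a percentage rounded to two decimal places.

Kiran reaches Northlake along 2 paths.
Via Orbis: 30% × 30% = 9%.
Via Selkirk: 44% × 54% = 23.76%.
Total: 9% + 23.76% = 32.76%.

32.76%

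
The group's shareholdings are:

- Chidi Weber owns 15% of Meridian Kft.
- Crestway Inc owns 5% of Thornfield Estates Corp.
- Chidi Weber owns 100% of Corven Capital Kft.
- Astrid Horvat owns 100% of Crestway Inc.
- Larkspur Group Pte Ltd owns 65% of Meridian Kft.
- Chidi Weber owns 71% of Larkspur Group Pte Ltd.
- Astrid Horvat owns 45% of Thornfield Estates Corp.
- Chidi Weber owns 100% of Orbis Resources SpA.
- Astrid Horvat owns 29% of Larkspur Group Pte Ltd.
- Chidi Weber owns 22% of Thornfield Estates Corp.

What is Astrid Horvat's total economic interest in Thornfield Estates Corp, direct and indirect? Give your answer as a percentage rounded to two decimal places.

Astrid reaches Thornfield along 2 paths.
Via Crestway: 100% × 5% = 5%.
Direct stake: 45% = 45%.
Total: 5% + 45% = 50%.
Rounded: 50.00%.

50.00%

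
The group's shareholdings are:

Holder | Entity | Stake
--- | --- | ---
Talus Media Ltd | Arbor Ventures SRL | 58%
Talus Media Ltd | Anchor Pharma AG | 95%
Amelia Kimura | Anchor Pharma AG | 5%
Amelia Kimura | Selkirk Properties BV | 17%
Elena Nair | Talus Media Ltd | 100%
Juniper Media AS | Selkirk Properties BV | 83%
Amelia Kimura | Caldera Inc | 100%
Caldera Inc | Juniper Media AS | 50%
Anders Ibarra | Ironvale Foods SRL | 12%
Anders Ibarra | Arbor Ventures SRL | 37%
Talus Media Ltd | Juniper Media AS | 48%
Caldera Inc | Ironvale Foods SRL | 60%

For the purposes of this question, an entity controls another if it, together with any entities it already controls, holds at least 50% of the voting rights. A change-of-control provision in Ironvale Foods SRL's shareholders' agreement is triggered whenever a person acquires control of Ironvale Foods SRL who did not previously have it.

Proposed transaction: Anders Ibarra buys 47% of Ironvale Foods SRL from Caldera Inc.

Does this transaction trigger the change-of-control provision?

The purchase adds only to Anders's holdings (Caldera's stake shrinks), so Anders is the only person who could newly come to control Ironvale.
Anders's largest direct stake is 37% in Arbor, which does not meet the threshold, so Anders controls no company.
In Ironvale, Anders's side holds only 12%, not ≥ 50%.
So before the transaction, Anders does not control Ironvale.
After the purchase, Anders's direct stake in Ironvale rises to 12% + 47% = 59%, and Caldera's stake falls to 13%.
Anders holds 59% of Ironvale, so Anders controls Ironvale.
Anders did not control Ironvale before and does after, so the clause is triggered.

Yes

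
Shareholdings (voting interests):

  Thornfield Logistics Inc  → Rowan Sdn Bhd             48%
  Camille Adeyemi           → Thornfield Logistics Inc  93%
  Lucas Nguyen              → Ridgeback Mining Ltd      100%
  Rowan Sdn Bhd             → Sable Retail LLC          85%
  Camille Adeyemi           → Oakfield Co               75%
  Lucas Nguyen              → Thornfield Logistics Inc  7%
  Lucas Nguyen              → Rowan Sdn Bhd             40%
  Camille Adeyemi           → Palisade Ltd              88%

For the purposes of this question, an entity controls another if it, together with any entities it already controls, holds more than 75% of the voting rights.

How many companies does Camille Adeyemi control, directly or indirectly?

2

Camille holds 93% of Thornfield, so Camille controls Thornfield.
Camille holds 88% of Palisade, so Camille controls Palisade.
No other company's threshold is met.
Camille controls 2 companies.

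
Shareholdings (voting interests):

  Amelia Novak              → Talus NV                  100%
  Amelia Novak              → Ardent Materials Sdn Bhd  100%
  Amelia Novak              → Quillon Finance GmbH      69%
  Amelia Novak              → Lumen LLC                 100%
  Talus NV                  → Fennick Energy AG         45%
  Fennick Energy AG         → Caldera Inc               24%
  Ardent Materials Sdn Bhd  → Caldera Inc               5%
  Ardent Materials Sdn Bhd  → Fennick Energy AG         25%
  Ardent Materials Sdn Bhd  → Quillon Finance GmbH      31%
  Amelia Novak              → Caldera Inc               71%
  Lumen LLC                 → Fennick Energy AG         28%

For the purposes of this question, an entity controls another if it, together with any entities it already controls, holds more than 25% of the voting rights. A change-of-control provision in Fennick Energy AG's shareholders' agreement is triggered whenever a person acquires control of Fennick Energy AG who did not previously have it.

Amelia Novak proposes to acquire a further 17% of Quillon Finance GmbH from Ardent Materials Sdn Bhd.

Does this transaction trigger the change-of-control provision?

The purchase adds only to Amelia's holdings (Ardent's stake shrinks), so Amelia is the only person who could newly come to control Fennick.
Amelia holds 100% of Talus, so Amelia controls Talus.
Amelia holds 100% of Ardent, so Amelia controls Ardent.
Amelia holds 100% of Lumen, so Amelia controls Lumen.
Talus and Lumen and Ardent together hold 45% + 28% + 25% = 98% of Fennick, so Amelia controls Fennick.
So Amelia already controls Fennick before the transaction.
After the purchase, Amelia's direct stake in Quillon rises to 69% + 17% = 86%, and Ardent's stake falls to 14%.
Amelia controlled Fennick already, so this is not a new person acquiring control; every other person's position is unchanged or reduced.
No new person acquires control, so the clause is not triggered.

No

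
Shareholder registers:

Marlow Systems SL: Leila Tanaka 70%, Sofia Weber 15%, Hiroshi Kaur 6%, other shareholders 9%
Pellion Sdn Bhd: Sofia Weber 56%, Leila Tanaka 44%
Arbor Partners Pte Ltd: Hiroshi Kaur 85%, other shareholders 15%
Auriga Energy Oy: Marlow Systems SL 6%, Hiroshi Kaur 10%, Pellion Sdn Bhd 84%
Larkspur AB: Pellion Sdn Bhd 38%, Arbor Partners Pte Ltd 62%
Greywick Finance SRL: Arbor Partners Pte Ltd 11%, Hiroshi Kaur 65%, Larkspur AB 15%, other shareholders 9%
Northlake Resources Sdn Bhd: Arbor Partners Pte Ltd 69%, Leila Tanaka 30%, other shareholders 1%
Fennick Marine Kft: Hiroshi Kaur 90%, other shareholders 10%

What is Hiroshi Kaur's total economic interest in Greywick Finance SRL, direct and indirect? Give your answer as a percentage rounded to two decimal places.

Hiroshi reaches Greywick along 3 paths.
Via Arbor: 85% × 11% = 9.35%.
Direct stake: 65% = 65%.
Via Arbor → Larkspur: 85% × 62% × 15% = 7.905%.
Total: 9.35% + 65% + 7.905% = 82.255%.
Rounded: 82.26%.

82.26%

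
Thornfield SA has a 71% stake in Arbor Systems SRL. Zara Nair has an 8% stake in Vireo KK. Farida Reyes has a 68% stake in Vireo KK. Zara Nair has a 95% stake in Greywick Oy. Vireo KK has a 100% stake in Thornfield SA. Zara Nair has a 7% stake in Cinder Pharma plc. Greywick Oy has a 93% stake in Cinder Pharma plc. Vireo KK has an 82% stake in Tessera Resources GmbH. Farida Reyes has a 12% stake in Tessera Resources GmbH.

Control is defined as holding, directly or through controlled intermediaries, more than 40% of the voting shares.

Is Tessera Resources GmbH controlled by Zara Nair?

No

Zara holds 95% of Greywick, so Zara controls Greywick.
Zara and Greywick together hold 7% + 93% = 100% of Cinder, so Zara controls Cinder.
Neither Zara nor any entity Zara controls holds any voting interest in Tessera.
So Zara does not control Tessera.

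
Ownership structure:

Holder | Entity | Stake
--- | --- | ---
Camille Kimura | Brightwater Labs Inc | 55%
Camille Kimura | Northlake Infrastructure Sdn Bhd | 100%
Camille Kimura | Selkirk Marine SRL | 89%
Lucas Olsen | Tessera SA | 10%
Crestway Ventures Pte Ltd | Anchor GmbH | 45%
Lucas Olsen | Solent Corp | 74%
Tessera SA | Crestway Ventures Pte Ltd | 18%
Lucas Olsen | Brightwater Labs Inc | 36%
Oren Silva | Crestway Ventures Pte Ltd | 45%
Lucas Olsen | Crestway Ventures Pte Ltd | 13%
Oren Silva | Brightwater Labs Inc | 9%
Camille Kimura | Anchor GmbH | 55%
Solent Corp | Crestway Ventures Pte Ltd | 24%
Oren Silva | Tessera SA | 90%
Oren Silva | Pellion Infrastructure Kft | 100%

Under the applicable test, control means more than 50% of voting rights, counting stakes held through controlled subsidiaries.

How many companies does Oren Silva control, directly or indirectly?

3

Oren holds 90% of Tessera, so Oren controls Tessera.
Oren and Tessera together hold 45% + 18% = 63% of Crestway, so Oren controls Crestway.
Oren holds 100% of Pellion, so Oren controls Pellion.
No other company's threshold is met.
Oren controls 3 companies.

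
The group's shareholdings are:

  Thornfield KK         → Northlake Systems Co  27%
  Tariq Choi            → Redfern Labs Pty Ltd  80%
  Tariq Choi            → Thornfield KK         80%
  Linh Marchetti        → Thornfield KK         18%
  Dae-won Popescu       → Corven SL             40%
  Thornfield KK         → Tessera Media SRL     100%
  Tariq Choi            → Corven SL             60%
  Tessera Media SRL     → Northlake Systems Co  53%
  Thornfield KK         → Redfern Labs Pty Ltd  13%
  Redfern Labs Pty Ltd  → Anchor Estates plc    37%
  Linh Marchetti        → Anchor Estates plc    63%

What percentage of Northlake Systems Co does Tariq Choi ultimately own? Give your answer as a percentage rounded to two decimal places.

64.00%

Tariq reaches Northlake along 2 paths.
Via Thornfield: 80% × 27% = 21.6%.
Via Thornfield → Tessera: 80% × 100% × 53% = 42.4%.
Total: 21.6% + 42.4% = 64%.
Rounded: 64.00%.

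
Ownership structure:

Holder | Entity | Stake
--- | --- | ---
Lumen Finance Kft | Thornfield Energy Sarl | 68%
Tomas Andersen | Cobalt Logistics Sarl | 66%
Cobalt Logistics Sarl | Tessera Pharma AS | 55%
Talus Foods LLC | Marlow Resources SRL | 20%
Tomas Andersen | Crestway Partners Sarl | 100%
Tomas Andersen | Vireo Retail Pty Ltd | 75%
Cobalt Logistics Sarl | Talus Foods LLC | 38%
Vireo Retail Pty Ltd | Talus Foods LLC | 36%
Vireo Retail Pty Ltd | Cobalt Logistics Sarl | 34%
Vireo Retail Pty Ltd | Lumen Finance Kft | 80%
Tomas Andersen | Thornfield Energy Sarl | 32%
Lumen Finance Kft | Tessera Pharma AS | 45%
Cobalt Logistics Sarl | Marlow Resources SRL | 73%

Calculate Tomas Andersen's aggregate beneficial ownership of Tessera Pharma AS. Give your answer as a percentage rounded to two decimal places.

Tomas reaches Tessera along 3 paths.
Via Vireo → Lumen: 75% × 80% × 45% = 27%.
Via Cobalt: 66% × 55% = 36.3%.
Via Vireo → Cobalt: 75% × 34% × 55% = 14.025%.
Total: 27% + 36.3% + 14.025% = 77.325%.
Rounded: 77.33%.

77.33%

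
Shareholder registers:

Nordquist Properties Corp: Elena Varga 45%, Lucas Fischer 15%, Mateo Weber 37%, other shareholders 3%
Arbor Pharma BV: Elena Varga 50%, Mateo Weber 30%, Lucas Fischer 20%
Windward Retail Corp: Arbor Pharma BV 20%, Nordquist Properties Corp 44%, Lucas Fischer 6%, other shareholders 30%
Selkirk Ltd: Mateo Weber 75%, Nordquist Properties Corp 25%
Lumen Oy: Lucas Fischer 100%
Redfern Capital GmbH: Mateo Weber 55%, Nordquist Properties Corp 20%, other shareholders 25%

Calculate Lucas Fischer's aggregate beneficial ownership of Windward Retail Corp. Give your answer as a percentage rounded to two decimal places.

Lucas reaches Windward along 3 paths.
Via Arbor: 20% × 20% = 4%.
Via Nordquist: 15% × 44% = 6.6%.
Direct stake: 6% = 6%.
Total: 4% + 6.6% + 6% = 16.6%.
Rounded: 16.60%.

16.60%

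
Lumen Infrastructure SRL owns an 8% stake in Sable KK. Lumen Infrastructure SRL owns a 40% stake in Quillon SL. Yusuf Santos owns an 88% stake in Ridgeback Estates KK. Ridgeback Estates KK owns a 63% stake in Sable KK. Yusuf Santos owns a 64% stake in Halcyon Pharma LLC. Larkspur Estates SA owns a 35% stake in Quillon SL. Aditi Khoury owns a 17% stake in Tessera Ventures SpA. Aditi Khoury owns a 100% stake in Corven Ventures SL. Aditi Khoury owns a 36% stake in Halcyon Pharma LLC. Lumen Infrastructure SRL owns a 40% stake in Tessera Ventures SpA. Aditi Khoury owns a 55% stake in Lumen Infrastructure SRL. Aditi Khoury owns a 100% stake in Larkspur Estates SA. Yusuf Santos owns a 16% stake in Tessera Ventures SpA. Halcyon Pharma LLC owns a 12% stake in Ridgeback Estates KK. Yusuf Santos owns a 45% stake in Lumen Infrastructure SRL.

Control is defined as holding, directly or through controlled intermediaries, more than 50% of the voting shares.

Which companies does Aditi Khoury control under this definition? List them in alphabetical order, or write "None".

Corven Ventures SL, Larkspur Estates SA, Lumen Infrastructure SRL, Quillon SL, Tessera Ventures SpA

Aditi holds 100% of Corven, so Aditi controls Corven.
Aditi holds 55% of Lumen, so Aditi controls Lumen.
Aditi holds 100% of Larkspur, so Aditi controls Larkspur.
Lumen and Aditi together hold 40% + 17% = 57% of Tessera, so Aditi controls Tessera.
Lumen and Larkspur together hold 40% + 35% = 75% of Quillon, so Aditi controls Quillon.
No other company's threshold is met.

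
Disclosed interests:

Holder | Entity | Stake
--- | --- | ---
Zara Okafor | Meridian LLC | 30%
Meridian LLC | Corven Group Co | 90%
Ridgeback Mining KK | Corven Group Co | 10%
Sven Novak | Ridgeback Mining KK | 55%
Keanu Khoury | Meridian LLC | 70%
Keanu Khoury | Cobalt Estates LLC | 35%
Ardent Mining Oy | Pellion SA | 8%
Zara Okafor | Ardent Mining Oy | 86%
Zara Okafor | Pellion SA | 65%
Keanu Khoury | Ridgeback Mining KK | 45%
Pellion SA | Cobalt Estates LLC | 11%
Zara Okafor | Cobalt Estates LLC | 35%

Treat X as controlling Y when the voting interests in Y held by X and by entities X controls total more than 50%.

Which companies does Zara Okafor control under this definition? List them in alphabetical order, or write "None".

Ardent Mining Oy, Pellion SA

Zara holds 86% of Ardent, so Zara controls Ardent.
Zara and Ardent together hold 65% + 8% = 73% of Pellion, so Zara controls Pellion.
No other company's threshold is met.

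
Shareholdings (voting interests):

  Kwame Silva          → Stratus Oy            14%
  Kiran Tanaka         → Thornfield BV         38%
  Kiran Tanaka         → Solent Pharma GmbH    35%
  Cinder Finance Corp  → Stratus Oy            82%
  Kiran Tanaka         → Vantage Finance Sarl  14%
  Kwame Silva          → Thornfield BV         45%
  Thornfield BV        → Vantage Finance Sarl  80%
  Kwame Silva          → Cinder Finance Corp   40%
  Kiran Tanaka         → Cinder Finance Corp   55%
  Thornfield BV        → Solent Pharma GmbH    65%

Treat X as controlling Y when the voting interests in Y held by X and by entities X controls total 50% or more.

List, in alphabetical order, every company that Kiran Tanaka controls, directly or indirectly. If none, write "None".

Cinder Finance Corp, Stratus Oy

Kiran holds 55% of Cinder, so Kiran controls Cinder.
Cinder holds 82% of Stratus, so Kiran controls Stratus.
No other company's threshold is met.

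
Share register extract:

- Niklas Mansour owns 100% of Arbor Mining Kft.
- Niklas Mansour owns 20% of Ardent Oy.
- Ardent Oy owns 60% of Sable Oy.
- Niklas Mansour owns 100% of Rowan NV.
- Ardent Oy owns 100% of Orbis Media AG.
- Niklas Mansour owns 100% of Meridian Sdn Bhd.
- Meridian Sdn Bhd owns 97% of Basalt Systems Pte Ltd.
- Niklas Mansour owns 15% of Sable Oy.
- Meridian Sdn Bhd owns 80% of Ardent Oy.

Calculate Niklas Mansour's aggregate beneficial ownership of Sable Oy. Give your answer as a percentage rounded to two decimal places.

75.00%

Niklas reaches Sable along 3 paths.
Via Ardent: 20% × 60% = 12%.
Via Meridian → Ardent: 100% × 80% × 60% = 48%.
Direct stake: 15% = 15%.
Total: 12% + 48% + 15% = 75%.
Rounded: 75.00%.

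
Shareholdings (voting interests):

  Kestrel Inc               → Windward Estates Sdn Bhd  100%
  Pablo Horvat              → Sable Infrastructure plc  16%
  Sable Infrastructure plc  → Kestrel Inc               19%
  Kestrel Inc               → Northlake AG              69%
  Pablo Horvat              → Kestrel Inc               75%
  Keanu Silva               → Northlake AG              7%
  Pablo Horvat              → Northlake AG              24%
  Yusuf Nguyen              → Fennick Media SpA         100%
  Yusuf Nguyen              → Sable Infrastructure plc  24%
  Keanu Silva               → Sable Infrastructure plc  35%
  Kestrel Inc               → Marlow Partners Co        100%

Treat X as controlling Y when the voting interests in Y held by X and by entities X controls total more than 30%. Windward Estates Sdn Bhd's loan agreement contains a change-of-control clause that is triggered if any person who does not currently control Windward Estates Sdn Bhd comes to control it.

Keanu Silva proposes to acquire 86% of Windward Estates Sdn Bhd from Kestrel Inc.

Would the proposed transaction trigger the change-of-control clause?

Yes

The purchase adds only to Keanu's holdings (Kestrel's stake shrinks), so Keanu is the only person who could newly come to control Windward.
Keanu holds 35% of Sable, so Keanu controls Sable.
Neither Keanu nor any entity Keanu controls holds any voting interest in Windward.
So before the transaction, Keanu does not control Windward.
After the purchase, Keanu holds 86% of Windward directly, and Kestrel's stake falls to 14%.
Keanu holds 86% of Windward, so Keanu controls Windward.
Keanu did not control Windward before and does after, so the clause is triggered.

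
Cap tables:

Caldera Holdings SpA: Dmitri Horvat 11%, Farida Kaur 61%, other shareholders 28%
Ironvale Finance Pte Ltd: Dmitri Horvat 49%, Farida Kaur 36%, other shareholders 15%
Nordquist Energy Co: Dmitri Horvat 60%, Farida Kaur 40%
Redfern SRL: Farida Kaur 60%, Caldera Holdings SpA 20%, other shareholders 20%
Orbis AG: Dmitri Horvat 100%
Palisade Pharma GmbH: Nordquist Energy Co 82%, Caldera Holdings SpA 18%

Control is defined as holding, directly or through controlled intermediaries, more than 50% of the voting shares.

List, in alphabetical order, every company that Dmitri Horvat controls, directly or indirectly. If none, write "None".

Nordquist Energy Co, Orbis AG, Palisade Pharma GmbH

Dmitri holds 60% of Nordquist, so Dmitri controls Nordquist.
Dmitri holds 100% of Orbis, so Dmitri controls Orbis.
Nordquist holds 82% of Palisade, so Dmitri controls Palisade.
No other company's threshold is met.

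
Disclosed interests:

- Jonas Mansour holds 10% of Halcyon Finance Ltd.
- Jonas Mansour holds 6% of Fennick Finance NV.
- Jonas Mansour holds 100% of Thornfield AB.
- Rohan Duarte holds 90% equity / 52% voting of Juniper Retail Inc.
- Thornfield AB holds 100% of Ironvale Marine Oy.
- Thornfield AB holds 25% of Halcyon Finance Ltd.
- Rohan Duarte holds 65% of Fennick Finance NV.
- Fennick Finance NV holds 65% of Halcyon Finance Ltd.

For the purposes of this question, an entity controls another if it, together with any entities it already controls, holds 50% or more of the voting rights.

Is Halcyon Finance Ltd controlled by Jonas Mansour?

No

Jonas holds 100% of Thornfield, so Jonas controls Thornfield.
Thornfield holds 100% of Ironvale, so Jonas controls Ironvale.
In Halcyon, Jonas's side holds only 10% + 25% = 35%, not ≥ 50%.
So Jonas does not control Halcyon.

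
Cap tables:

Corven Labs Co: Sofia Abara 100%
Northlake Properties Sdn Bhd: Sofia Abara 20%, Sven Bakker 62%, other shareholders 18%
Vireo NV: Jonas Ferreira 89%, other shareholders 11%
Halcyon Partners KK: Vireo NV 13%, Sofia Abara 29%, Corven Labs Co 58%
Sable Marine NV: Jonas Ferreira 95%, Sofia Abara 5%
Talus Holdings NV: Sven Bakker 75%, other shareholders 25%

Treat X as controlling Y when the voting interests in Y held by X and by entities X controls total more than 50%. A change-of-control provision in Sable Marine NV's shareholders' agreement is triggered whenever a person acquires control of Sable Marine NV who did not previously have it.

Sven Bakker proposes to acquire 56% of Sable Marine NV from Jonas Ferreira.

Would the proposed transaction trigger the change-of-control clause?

Yes

The purchase adds only to Sven's holdings (Jonas's stake shrinks), so Sven is the only person who could newly come to control Sable.
Sven holds 62% of Northlake, so Sven controls Northlake.
Sven holds 75% of Talus, so Sven controls Talus.
Neither Sven nor any entity Sven controls holds any voting interest in Sable.
So before the transaction, Sven does not control Sable.
After the purchase, Sven holds 56% of Sable directly, and Jonas's stake falls to 39%.
Sven holds 56% of Sable, so Sven controls Sable.
Sven did not control Sable before and does after, so the clause is triggered.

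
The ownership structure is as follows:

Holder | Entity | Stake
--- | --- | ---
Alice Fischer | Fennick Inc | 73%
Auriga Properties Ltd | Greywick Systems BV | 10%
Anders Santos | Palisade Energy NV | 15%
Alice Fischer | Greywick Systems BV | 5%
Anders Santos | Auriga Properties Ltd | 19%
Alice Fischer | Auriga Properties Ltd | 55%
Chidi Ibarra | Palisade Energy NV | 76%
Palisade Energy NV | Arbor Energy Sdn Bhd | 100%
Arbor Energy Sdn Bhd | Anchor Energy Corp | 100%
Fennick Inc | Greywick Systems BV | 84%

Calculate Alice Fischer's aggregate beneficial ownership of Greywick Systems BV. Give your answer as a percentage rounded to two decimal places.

71.82%

Alice reaches Greywick along 3 paths.
Via Auriga: 55% × 10% = 5.5%.
Direct stake: 5% = 5%.
Via Fennick: 73% × 84% = 61.32%.
Total: 5.5% + 5% + 61.32% = 71.82%.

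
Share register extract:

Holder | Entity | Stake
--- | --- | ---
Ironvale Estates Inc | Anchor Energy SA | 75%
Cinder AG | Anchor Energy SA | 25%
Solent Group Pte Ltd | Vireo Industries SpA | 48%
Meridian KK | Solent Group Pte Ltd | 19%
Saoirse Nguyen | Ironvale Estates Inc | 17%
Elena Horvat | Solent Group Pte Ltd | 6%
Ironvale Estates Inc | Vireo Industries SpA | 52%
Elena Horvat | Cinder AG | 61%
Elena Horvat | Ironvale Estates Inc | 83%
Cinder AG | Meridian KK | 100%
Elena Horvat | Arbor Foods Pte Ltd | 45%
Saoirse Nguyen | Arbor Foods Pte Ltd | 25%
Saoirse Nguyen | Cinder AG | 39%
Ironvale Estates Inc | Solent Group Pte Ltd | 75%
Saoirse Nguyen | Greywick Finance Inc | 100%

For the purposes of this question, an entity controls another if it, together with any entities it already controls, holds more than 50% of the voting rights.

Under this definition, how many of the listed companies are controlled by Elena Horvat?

Elena holds 61% of Cinder, so Elena controls Cinder.
Elena holds 83% of Ironvale, so Elena controls Ironvale.
Cinder holds 100% of Meridian, so Elena controls Meridian.
Ironvale and Meridian and Elena together hold 75% + 19% + 6% = 100% of Solent, so Elena controls Solent.
Cinder and Ironvale together hold 25% + 75% = 100% of Anchor, so Elena controls Anchor.
Solent and Ironvale together hold 48% + 52% = 100% of Vireo, so Elena controls Vireo.
No other company's threshold is met.
Elena controls 6 companies.

6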